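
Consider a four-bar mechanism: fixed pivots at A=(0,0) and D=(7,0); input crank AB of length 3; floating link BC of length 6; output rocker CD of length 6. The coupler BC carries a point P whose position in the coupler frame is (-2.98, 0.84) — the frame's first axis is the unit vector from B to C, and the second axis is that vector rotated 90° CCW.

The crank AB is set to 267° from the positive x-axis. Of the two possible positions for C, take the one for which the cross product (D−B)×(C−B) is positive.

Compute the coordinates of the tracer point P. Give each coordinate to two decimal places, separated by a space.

-1.86 -5.58

A=(0,0), D=(7.00,0)
B = A + 3.00·(cos267°, sin267°) = (-0.1570, -2.9959)
|BD| = 7.7587
circle(B,6.00) ∩ circle(D,6.00): a=3.8794, h=4.5772
  candidates: C₊=(1.6541,2.7242) cross=35.513; C₋=(5.1889,-5.7201) cross=-35.513
  mode + wants cross > 0 → take C=(1.6541,2.7242) (cross=35.513)
ex = (C−B)/|BC| = (0.3019,0.9534); ey = (-0.9534,0.3019)
P = B + -2.98·ex + 0.84·ey = (-1.8573,-5.5833)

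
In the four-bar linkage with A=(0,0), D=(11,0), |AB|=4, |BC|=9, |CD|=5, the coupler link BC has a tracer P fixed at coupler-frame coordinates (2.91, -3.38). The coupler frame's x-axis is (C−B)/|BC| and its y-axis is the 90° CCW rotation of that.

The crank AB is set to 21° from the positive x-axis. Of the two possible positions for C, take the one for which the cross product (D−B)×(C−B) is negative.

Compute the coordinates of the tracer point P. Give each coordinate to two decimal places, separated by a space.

A=(0,0), D=(11.00,0)
B = A + 4.00·(cos21°, sin21°) = (3.7343, 1.4335)
|BD| = 7.4057
circle(B,9.00) ∩ circle(D,5.00): a=7.4837, h=4.9994
  candidates: C₊=(12.0442,4.8897) cross=37.024; C₋=(10.1088,-4.9199) cross=-37.024
  mode - wants cross < 0 → take C=(10.1088,-4.9199) (cross=-37.024)
ex = (C−B)/|BC| = (0.7083,-0.7059); ey = (0.7059,0.7083)
P = B + 2.91·ex + -3.38·ey = (3.4093,-3.0148)

3.41 -3.01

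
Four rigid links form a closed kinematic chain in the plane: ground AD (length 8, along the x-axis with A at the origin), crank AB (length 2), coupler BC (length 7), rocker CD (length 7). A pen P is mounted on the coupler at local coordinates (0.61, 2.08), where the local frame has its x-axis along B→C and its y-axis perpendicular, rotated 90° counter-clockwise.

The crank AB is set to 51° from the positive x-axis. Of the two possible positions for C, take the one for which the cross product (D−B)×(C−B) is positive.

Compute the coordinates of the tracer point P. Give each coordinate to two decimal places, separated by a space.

0.14 3.41

A=(0,0), D=(8.00,0)
B = A + 2.00·(cos51°, sin51°) = (1.2586, 1.5543)
|BD| = 6.9182
circle(B,7.00) ∩ circle(D,7.00): a=3.4591, h=6.0856
  candidates: C₊=(5.9966,6.7072) cross=42.102; C₋=(3.2621,-5.1529) cross=-42.102
  mode + wants cross > 0 → take C=(5.9966,6.7072) (cross=42.102)
ex = (C−B)/|BC| = (0.6768,0.7361); ey = (-0.7361,0.6768)
P = B + 0.61·ex + 2.08·ey = (0.1404,3.4112)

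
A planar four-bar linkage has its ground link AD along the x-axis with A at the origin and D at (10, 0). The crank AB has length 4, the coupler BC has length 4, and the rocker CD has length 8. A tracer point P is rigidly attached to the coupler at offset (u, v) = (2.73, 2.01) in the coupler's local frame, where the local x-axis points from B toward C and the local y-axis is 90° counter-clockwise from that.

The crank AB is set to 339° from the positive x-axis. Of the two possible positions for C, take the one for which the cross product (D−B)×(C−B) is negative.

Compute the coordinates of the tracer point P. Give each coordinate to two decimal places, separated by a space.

A=(0,0), D=(10.00,0)
B = A + 4.00·(cos339°, sin339°) = (3.7343, -1.4335)
|BD| = 6.4276
circle(B,4.00) ∩ circle(D,8.00): a=-0.5201, h=3.9660
  candidates: C₊=(2.3428,2.3167) cross=25.492; C₋=(4.1118,-5.4156) cross=-25.492
  mode - wants cross < 0 → take C=(4.1118,-5.4156) (cross=-25.492)
ex = (C−B)/|BC| = (0.0944,-0.9955); ey = (0.9955,0.0944)
P = B + 2.73·ex + 2.01·ey = (5.9930,-3.9616)

5.99 -3.96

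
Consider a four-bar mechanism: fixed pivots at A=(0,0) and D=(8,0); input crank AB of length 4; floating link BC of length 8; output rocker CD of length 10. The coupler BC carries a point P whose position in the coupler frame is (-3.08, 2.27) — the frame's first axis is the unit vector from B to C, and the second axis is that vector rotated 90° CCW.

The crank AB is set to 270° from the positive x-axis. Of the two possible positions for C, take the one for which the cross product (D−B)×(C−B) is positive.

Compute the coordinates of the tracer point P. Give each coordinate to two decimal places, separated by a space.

A=(0,0), D=(8.00,0)
B = A + 4.00·(cos270°, sin270°) = (-0.0000, -4.0000)
|BD| = 8.9443
circle(B,8.00) ∩ circle(D,10.00): a=2.4597, h=7.6125
  candidates: C₊=(-1.2044,3.9088) cross=68.088; C₋=(5.6044,-9.7088) cross=-68.088
  mode + wants cross > 0 → take C=(-1.2044,3.9088) (cross=68.088)
ex = (C−B)/|BC| = (-0.1506,0.9886); ey = (-0.9886,-0.1506)
P = B + -3.08·ex + 2.27·ey = (-1.7804,-7.3866)

-1.78 -7.39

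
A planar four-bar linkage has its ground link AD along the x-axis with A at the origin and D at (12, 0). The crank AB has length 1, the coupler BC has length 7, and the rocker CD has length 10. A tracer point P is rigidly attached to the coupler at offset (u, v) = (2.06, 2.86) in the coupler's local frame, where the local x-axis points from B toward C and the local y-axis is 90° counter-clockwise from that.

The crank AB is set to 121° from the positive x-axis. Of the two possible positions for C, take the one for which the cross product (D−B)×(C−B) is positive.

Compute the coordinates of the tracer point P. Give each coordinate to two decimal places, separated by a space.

-1.31 4.29

A=(0,0), D=(12.00,0)
B = A + 1.00·(cos121°, sin121°) = (-0.5150, 0.8572)
|BD| = 12.5444
circle(B,7.00) ∩ circle(D,10.00): a=4.2394, h=5.5702
  candidates: C₊=(4.0951,6.1247) cross=69.875; C₋=(3.3338,-4.9897) cross=-69.875
  mode + wants cross > 0 → take C=(4.0951,6.1247) (cross=69.875)
ex = (C−B)/|BC| = (0.6586,0.7525); ey = (-0.7525,0.6586)
P = B + 2.06·ex + 2.86·ey = (-1.3105,4.2909)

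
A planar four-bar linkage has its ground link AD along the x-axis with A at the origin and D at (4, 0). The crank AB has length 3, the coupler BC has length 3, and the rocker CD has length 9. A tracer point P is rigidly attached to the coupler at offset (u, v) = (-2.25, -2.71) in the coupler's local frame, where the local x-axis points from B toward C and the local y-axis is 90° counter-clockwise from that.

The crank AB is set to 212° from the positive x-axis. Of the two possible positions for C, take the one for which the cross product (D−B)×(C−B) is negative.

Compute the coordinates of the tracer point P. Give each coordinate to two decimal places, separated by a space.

A=(0,0), D=(4.00,0)
B = A + 3.00·(cos212°, sin212°) = (-2.5441, -1.5898)
|BD| = 6.7345
circle(B,3.00) ∩ circle(D,9.00): a=-1.9784, h=2.2552
  candidates: C₊=(-4.9990,0.1347) cross=15.188; C₋=(-3.9343,-4.2483) cross=-15.188
  mode - wants cross < 0 → take C=(-3.9343,-4.2483) (cross=-15.188)
ex = (C−B)/|BC| = (-0.4634,-0.8862); ey = (0.8862,-0.4634)
P = B + -2.25·ex + -2.71·ey = (-3.9031,1.6598)

-3.90 1.66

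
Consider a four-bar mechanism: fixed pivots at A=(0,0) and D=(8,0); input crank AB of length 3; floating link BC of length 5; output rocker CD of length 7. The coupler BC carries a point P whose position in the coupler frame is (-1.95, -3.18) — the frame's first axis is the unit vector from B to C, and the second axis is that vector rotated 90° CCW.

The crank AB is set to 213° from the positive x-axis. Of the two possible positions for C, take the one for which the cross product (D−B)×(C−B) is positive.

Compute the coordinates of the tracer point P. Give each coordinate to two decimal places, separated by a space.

-1.85 -5.30

A=(0,0), D=(8.00,0)
B = A + 3.00·(cos213°, sin213°) = (-2.5160, -1.6339)
|BD| = 10.6422
circle(B,5.00) ∩ circle(D,7.00): a=4.1935, h=2.7230
  candidates: C₊=(1.2097,1.7006) cross=28.978; C₋=(2.0458,-3.6808) cross=-28.978
  mode + wants cross > 0 → take C=(1.2097,1.7006) (cross=28.978)
ex = (C−B)/|BC| = (0.7451,0.6669); ey = (-0.6669,0.7451)
P = B + -1.95·ex + -3.18·ey = (-1.8483,-5.3039)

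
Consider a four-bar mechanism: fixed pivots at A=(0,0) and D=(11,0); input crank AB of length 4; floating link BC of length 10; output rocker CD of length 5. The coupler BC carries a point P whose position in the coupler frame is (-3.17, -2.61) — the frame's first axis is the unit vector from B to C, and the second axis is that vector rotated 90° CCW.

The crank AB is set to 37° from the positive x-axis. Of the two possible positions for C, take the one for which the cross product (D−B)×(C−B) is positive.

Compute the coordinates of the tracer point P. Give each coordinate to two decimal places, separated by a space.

A=(0,0), D=(11.00,0)
B = A + 4.00·(cos37°, sin37°) = (3.1945, 2.4073)
|BD| = 8.1682
circle(B,10.00) ∩ circle(D,5.00): a=8.6751, h=4.9742
  candidates: C₊=(12.9503,4.6040) cross=40.631; C₋=(10.0184,-4.9027) cross=-40.631
  mode + wants cross > 0 → take C=(12.9503,4.6040) (cross=40.631)
ex = (C−B)/|BC| = (0.9756,0.2197); ey = (-0.2197,0.9756)
P = B + -3.17·ex + -2.61·ey = (0.6753,-0.8353)

0.68 -0.84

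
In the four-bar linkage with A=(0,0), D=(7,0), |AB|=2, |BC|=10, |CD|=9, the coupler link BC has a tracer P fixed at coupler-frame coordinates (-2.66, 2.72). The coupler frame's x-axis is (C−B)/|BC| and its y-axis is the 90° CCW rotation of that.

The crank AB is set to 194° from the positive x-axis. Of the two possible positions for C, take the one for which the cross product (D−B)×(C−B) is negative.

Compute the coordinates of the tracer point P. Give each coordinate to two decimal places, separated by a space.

A=(0,0), D=(7.00,0)
B = A + 2.00·(cos194°, sin194°) = (-1.9406, -0.4838)
|BD| = 8.9537
circle(B,10.00) ∩ circle(D,9.00): a=5.5379, h=8.3266
  candidates: C₊=(3.1392,8.1298) cross=74.554; C₋=(4.0391,-8.4990) cross=-74.554
  mode - wants cross < 0 → take C=(4.0391,-8.4990) (cross=-74.554)
ex = (C−B)/|BC| = (0.5980,-0.8015); ey = (0.8015,0.5980)
P = B + -2.66·ex + 2.72·ey = (-1.3511,3.2747)

-1.35 3.27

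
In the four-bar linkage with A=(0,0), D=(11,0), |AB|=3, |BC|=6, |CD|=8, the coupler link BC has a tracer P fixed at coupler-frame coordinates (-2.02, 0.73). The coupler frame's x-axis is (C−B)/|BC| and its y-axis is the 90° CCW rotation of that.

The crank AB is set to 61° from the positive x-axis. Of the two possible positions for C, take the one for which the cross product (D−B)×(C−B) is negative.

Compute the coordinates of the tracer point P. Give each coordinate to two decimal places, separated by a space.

A=(0,0), D=(11.00,0)
B = A + 3.00·(cos61°, sin61°) = (1.4544, 2.6239)
|BD| = 9.8996
circle(B,6.00) ∩ circle(D,8.00): a=3.5356, h=4.8476
  candidates: C₊=(6.1484,6.3610) cross=47.990; C₋=(3.5788,-2.9875) cross=-47.990
  mode - wants cross < 0 → take C=(3.5788,-2.9875) (cross=-47.990)
ex = (C−B)/|BC| = (0.3541,-0.9352); ey = (0.9352,0.3541)
P = B + -2.02·ex + 0.73·ey = (1.4220,4.7715)

1.42 4.77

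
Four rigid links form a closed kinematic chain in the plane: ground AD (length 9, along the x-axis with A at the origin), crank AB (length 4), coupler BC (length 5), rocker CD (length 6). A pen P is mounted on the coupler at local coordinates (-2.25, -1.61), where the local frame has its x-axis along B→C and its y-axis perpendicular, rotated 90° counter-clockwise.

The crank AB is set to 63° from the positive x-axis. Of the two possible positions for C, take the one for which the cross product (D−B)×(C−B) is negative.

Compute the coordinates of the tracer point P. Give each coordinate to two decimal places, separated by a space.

-0.33 5.31

A=(0,0), D=(9.00,0)
B = A + 4.00·(cos63°, sin63°) = (1.8160, 3.5640)
|BD| = 8.0195
circle(B,5.00) ∩ circle(D,6.00): a=3.3239, h=3.7352
  candidates: C₊=(6.4536,5.4328) cross=29.954; C₋=(3.1336,-1.2592) cross=-29.954
  mode - wants cross < 0 → take C=(3.1336,-1.2592) (cross=-29.954)
ex = (C−B)/|BC| = (0.2635,-0.9647); ey = (0.9647,0.2635)
P = B + -2.25·ex + -1.61·ey = (-0.3301,5.3102)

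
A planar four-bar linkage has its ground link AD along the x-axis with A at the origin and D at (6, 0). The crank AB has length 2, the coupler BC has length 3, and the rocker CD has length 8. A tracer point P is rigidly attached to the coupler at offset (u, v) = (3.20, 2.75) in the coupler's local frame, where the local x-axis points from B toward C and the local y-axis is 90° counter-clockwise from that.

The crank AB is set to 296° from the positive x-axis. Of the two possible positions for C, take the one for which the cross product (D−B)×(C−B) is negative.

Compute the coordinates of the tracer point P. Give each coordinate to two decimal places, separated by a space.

A=(0,0), D=(6.00,0)
B = A + 2.00·(cos296°, sin296°) = (0.8767, -1.7976)
|BD| = 5.4295
circle(B,3.00) ∩ circle(D,8.00): a=-2.3502, h=1.8645
  candidates: C₊=(-1.9582,-0.8163) cross=10.123; C₋=(-0.7236,-4.3351) cross=-10.123
  mode - wants cross < 0 → take C=(-0.7236,-4.3351) (cross=-10.123)
ex = (C−B)/|BC| = (-0.5335,-0.8458); ey = (0.8458,-0.5335)
P = B + 3.20·ex + 2.75·ey = (1.4957,-5.9712)

1.50 -5.97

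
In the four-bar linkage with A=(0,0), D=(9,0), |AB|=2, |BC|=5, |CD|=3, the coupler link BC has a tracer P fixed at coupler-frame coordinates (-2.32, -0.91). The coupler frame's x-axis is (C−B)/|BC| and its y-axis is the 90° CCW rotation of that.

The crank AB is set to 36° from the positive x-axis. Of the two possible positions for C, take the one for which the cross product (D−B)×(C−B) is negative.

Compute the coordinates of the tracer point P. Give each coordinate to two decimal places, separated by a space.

A=(0,0), D=(9.00,0)
B = A + 2.00·(cos36°, sin36°) = (1.6180, 1.1756)
|BD| = 7.4750
circle(B,5.00) ∩ circle(D,3.00): a=4.8077, h=1.3732
  candidates: C₊=(6.5819,1.7756) cross=10.265; C₋=(6.1500,-0.9367) cross=-10.265
  mode - wants cross < 0 → take C=(6.1500,-0.9367) (cross=-10.265)
ex = (C−B)/|BC| = (0.9064,-0.4224); ey = (0.4224,0.9064)
P = B + -2.32·ex + -0.91·ey = (-0.8692,1.3308)

-0.87 1.33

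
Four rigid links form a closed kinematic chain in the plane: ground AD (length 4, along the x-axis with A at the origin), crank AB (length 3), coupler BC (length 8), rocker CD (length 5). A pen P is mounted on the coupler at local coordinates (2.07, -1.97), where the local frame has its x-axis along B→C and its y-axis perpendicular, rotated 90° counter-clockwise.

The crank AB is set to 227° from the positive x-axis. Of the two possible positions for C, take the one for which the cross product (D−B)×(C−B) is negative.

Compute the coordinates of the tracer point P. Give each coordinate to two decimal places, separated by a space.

A=(0,0), D=(4.00,0)
B = A + 3.00·(cos227°, sin227°) = (-2.0460, -2.1941)
|BD| = 6.4318
circle(B,8.00) ∩ circle(D,5.00): a=6.2477, h=4.9966
  candidates: C₊=(2.1225,4.6341) cross=32.137; C₋=(5.5314,-4.7597) cross=-32.137
  mode - wants cross < 0 → take C=(5.5314,-4.7597) (cross=-32.137)
ex = (C−B)/|BC| = (0.9472,-0.3207); ey = (0.3207,0.9472)
P = B + 2.07·ex + -1.97·ey = (-0.7171,-4.7239)

-0.72 -4.72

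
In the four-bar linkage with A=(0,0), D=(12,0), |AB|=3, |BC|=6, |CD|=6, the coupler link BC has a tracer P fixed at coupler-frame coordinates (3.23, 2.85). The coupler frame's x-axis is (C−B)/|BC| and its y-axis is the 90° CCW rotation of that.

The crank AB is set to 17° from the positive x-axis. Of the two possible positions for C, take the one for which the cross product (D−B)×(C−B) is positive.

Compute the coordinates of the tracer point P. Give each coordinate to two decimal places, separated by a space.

A=(0,0), D=(12.00,0)
B = A + 3.00·(cos17°, sin17°) = (2.8689, 0.8771)
|BD| = 9.1731
circle(B,6.00) ∩ circle(D,6.00): a=4.5866, h=3.8683
  candidates: C₊=(7.8043,4.2891) cross=35.484; C₋=(7.0646,-3.4120) cross=-35.484
  mode + wants cross > 0 → take C=(7.8043,4.2891) (cross=35.484)
ex = (C−B)/|BC| = (0.8226,0.5687); ey = (-0.5687,0.8226)
P = B + 3.23·ex + 2.85·ey = (3.9051,5.0582)

3.91 5.06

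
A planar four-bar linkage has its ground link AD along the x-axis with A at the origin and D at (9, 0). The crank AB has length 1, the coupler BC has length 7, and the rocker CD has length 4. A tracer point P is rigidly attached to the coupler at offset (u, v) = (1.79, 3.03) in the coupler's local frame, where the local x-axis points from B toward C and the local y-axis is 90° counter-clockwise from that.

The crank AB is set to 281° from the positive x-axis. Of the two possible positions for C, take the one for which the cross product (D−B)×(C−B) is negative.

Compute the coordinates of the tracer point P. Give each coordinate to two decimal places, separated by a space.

A=(0,0), D=(9.00,0)
B = A + 1.00·(cos281°, sin281°) = (0.1908, -0.9816)
|BD| = 8.8637
circle(B,7.00) ∩ circle(D,4.00): a=6.2934, h=3.0649
  candidates: C₊=(6.1061,2.7614) cross=27.166; C₋=(6.7849,-3.3307) cross=-27.166
  mode - wants cross < 0 → take C=(6.7849,-3.3307) (cross=-27.166)
ex = (C−B)/|BC| = (0.9420,-0.3356); ey = (0.3356,0.9420)
P = B + 1.79·ex + 3.03·ey = (2.8938,1.2720)

2.89 1.27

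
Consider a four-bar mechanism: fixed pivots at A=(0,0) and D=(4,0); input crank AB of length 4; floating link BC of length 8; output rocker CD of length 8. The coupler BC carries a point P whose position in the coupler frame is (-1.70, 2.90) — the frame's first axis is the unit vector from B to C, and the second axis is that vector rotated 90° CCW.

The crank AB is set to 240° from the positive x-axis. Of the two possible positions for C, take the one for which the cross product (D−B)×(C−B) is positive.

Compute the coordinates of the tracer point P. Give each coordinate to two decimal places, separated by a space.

A=(0,0), D=(4.00,0)
B = A + 4.00·(cos240°, sin240°) = (-2.0000, -3.4641)
|BD| = 6.9282
circle(B,8.00) ∩ circle(D,8.00): a=3.4641, h=7.2111
  candidates: C₊=(-2.6056,4.5129) cross=49.960; C₋=(4.6056,-7.9770) cross=-49.960
  mode + wants cross > 0 → take C=(-2.6056,4.5129) (cross=49.960)
ex = (C−B)/|BC| = (-0.0757,0.9971); ey = (-0.9971,-0.0757)
P = B + -1.70·ex + 2.90·ey = (-4.7630,-5.3787)

-4.76 -5.38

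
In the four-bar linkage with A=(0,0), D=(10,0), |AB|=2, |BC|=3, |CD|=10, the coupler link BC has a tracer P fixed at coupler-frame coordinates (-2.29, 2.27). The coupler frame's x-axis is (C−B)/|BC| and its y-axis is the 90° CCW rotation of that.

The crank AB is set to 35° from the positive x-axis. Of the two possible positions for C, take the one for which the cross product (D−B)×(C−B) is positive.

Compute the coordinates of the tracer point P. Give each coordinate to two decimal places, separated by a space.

A=(0,0), D=(10.00,0)
B = A + 2.00·(cos35°, sin35°) = (1.6383, 1.1472)
|BD| = 8.4400
circle(B,3.00) ∩ circle(D,10.00): a=-1.1710, h=2.7620
  candidates: C₊=(0.8536,4.0427) cross=23.312; C₋=(0.1028,-1.4301) cross=-23.312
  mode + wants cross > 0 → take C=(0.8536,4.0427) (cross=23.312)
ex = (C−B)/|BC| = (-0.2616,0.9652); ey = (-0.9652,-0.2616)
P = B + -2.29·ex + 2.27·ey = (0.0463,-1.6569)

0.05 -1.66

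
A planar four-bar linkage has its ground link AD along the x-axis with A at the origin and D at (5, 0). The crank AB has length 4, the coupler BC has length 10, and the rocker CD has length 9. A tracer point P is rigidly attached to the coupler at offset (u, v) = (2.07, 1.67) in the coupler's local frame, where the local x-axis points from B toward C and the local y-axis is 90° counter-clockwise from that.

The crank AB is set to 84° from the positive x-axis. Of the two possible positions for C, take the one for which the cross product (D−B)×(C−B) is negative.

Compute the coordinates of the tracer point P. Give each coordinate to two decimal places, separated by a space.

1.56 1.57

A=(0,0), D=(5.00,0)
B = A + 4.00·(cos84°, sin84°) = (0.4181, 3.9781)
|BD| = 6.0679
circle(B,10.00) ∩ circle(D,9.00): a=4.5996, h=8.8794
  candidates: C₊=(9.7126,7.6675) cross=53.879; C₋=(-1.9301,-5.7423) cross=-53.879
  mode - wants cross < 0 → take C=(-1.9301,-5.7423) (cross=-53.879)
ex = (C−B)/|BC| = (-0.2348,-0.9720); ey = (0.9720,-0.2348)
P = B + 2.07·ex + 1.67·ey = (1.5553,1.5738)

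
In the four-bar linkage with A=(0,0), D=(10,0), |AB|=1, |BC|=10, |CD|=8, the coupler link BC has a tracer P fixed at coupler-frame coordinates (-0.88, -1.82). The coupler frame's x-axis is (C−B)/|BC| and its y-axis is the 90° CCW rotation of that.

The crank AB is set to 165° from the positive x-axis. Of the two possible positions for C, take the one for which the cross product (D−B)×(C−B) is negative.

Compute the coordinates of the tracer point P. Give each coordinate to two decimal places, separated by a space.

A=(0,0), D=(10.00,0)
B = A + 1.00·(cos165°, sin165°) = (-0.9659, 0.2588)
|BD| = 10.9690
circle(B,10.00) ∩ circle(D,8.00): a=7.1255, h=7.0162
  candidates: C₊=(6.3231,7.1050) cross=76.961; C₋=(5.9920,-6.9236) cross=-76.961
  mode - wants cross < 0 → take C=(5.9920,-6.9236) (cross=-76.961)
ex = (C−B)/|BC| = (0.6958,-0.7182); ey = (0.7182,0.6958)
P = B + -0.88·ex + -1.82·ey = (-2.8854,-0.3755)

-2.89 -0.38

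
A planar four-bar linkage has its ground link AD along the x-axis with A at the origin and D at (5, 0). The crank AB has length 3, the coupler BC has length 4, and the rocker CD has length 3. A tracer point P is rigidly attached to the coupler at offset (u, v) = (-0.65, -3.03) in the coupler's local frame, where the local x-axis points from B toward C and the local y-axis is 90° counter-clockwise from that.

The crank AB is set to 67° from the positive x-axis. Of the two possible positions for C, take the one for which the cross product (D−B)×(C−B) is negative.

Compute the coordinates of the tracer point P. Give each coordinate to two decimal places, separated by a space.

-1.92 2.60

A=(0,0), D=(5.00,0)
B = A + 3.00·(cos67°, sin67°) = (1.1722, 2.7615)
|BD| = 4.7200
circle(B,4.00) ∩ circle(D,3.00): a=3.1015, h=2.5260
  candidates: C₊=(5.1653,2.9954) cross=11.923; C₋=(2.2096,-1.1016) cross=-11.923
  mode - wants cross < 0 → take C=(2.2096,-1.1016) (cross=-11.923)
ex = (C−B)/|BC| = (0.2593,-0.9658); ey = (0.9658,0.2593)
P = B + -0.65·ex + -3.03·ey = (-1.9227,2.6035)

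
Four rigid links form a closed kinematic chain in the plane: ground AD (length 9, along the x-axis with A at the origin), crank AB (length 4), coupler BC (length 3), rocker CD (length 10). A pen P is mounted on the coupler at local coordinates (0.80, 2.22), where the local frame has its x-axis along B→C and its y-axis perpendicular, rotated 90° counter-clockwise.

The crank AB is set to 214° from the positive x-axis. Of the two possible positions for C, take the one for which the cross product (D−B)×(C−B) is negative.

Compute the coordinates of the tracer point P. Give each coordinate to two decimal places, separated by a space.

A=(0,0), D=(9.00,0)
B = A + 4.00·(cos214°, sin214°) = (-3.3162, -2.2368)
|BD| = 12.5176
circle(B,3.00) ∩ circle(D,10.00): a=2.6239, h=1.4543
  candidates: C₊=(-0.9943,-0.3370) cross=18.204; C₋=(-0.4746,-3.1988) cross=-18.204
  mode - wants cross < 0 → take C=(-0.4746,-3.1988) (cross=-18.204)
ex = (C−B)/|BC| = (0.9472,-0.3207); ey = (0.3207,0.9472)
P = B + 0.80·ex + 2.22·ey = (-1.8465,-0.3906)

-1.85 -0.39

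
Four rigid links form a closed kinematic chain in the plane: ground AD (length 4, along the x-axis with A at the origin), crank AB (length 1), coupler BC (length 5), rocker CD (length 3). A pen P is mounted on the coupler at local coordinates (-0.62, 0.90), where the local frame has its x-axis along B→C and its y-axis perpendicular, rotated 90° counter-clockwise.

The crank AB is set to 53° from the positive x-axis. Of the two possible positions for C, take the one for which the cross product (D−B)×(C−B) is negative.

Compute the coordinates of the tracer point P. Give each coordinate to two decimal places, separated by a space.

0.88 1.86

A=(0,0), D=(4.00,0)
B = A + 1.00·(cos53°, sin53°) = (0.6018, 0.7986)
|BD| = 3.4908
circle(B,5.00) ∩ circle(D,3.00): a=4.0371, h=2.9498
  candidates: C₊=(5.2068,2.7466) cross=10.297; C₋=(3.8570,-2.9966) cross=-10.297
  mode - wants cross < 0 → take C=(3.8570,-2.9966) (cross=-10.297)
ex = (C−B)/|BC| = (0.6510,-0.7590); ey = (0.7590,0.6510)
P = B + -0.62·ex + 0.90·ey = (0.8813,1.8552)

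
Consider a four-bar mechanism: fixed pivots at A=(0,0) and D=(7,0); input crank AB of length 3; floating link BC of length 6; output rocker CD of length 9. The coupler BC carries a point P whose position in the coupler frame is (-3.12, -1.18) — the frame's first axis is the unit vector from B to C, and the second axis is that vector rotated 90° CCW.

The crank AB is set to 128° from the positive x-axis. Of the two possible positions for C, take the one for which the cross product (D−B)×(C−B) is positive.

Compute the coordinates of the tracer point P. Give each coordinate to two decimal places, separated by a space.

-2.71 -0.86

A=(0,0), D=(7.00,0)
B = A + 3.00·(cos128°, sin128°) = (-1.8470, 2.3640)
|BD| = 9.1574
circle(B,6.00) ∩ circle(D,9.00): a=2.1217, h=5.6124
  candidates: C₊=(1.6516,7.2384) cross=51.395; C₋=(-1.2461,-3.6058) cross=-51.395
  mode + wants cross > 0 → take C=(1.6516,7.2384) (cross=51.395)
ex = (C−B)/|BC| = (0.5831,0.8124); ey = (-0.8124,0.5831)
P = B + -3.12·ex + -1.18·ey = (-2.7076,-0.8587)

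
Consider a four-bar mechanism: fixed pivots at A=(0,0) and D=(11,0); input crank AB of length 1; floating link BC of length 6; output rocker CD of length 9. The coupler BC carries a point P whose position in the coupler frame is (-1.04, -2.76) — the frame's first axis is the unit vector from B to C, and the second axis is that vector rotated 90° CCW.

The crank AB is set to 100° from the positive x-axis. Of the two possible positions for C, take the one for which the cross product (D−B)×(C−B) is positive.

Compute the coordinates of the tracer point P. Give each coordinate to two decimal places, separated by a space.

1.18 -1.63

A=(0,0), D=(11.00,0)
B = A + 1.00·(cos100°, sin100°) = (-0.1736, 0.9848)
|BD| = 11.2170
circle(B,6.00) ∩ circle(D,9.00): a=3.6026, h=4.7981
  candidates: C₊=(3.8363,5.4480) cross=53.820; C₋=(2.9938,-4.1110) cross=-53.820
  mode + wants cross > 0 → take C=(3.8363,5.4480) (cross=53.820)
ex = (C−B)/|BC| = (0.6683,0.7439); ey = (-0.7439,0.6683)
P = B + -1.04·ex + -2.76·ey = (1.1844,-1.6334)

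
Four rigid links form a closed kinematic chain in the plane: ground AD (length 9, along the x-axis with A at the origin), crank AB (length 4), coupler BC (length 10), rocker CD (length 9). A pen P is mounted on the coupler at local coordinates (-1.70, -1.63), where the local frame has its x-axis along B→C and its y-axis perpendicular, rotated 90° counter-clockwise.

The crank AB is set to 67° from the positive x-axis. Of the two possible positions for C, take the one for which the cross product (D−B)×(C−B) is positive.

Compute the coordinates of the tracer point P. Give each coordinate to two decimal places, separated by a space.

A=(0,0), D=(9.00,0)
B = A + 4.00·(cos67°, sin67°) = (1.5629, 3.6820)
|BD| = 8.2986
circle(B,10.00) ∩ circle(D,9.00): a=5.2941, h=8.4837
  candidates: C₊=(10.0715,8.9360) cross=70.403; C₋=(2.5433,-6.2698) cross=-70.403
  mode + wants cross > 0 → take C=(10.0715,8.9360) (cross=70.403)
ex = (C−B)/|BC| = (0.8509,0.5254); ey = (-0.5254,0.8509)
P = B + -1.70·ex + -1.63·ey = (0.9729,1.4019)

0.97 1.40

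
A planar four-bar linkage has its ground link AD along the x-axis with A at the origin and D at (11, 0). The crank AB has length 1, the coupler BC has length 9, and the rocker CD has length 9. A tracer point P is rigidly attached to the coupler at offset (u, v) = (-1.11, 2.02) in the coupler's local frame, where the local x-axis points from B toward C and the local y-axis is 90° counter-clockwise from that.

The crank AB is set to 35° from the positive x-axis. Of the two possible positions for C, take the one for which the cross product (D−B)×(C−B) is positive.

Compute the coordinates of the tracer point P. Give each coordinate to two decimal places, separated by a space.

-1.46 0.93

A=(0,0), D=(11.00,0)
B = A + 1.00·(cos35°, sin35°) = (0.8192, 0.5736)
|BD| = 10.1970
circle(B,9.00) ∩ circle(D,9.00): a=5.0985, h=7.4166
  candidates: C₊=(6.3268,7.6916) cross=75.627; C₋=(5.4924,-7.1180) cross=-75.627
  mode + wants cross > 0 → take C=(6.3268,7.6916) (cross=75.627)
ex = (C−B)/|BC| = (0.6120,0.7909); ey = (-0.7909,0.6120)
P = B + -1.11·ex + 2.02·ey = (-1.4577,0.9318)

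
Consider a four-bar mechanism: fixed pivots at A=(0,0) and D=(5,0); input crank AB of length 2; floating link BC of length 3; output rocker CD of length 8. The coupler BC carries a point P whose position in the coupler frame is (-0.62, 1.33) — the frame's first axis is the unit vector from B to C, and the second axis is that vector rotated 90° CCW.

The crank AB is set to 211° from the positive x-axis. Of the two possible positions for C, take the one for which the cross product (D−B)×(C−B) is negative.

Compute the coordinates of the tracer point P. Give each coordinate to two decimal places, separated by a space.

-0.35 -0.50

A=(0,0), D=(5.00,0)
B = A + 2.00·(cos211°, sin211°) = (-1.7143, -1.0301)
|BD| = 6.7929
circle(B,3.00) ∩ circle(D,8.00): a=-0.6519, h=2.9283
  candidates: C₊=(-2.8028,1.7655) cross=19.892; C₋=(-1.9147,-4.0234) cross=-19.892
  mode - wants cross < 0 → take C=(-1.9147,-4.0234) (cross=-19.892)
ex = (C−B)/|BC| = (-0.0668,-0.9978); ey = (0.9978,-0.0668)
P = B + -0.62·ex + 1.33·ey = (-0.3459,-0.5003)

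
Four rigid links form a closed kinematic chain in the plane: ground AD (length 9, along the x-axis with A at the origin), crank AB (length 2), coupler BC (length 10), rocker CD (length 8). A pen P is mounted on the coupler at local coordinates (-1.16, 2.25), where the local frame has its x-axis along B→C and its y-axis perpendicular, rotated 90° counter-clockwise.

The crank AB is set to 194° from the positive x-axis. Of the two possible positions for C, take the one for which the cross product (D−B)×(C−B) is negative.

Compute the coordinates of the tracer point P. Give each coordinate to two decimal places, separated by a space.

-1.29 1.96

A=(0,0), D=(9.00,0)
B = A + 2.00·(cos194°, sin194°) = (-1.9406, -0.4838)
|BD| = 10.9513
circle(B,10.00) ∩ circle(D,8.00): a=7.1193, h=7.0225
  candidates: C₊=(4.8615,6.8464) cross=76.906; C₋=(5.4820,-7.1850) cross=-76.906
  mode - wants cross < 0 → take C=(5.4820,-7.1850) (cross=-76.906)
ex = (C−B)/|BC| = (0.7423,-0.6701); ey = (0.6701,0.7423)
P = B + -1.16·ex + 2.25·ey = (-1.2939,1.9636)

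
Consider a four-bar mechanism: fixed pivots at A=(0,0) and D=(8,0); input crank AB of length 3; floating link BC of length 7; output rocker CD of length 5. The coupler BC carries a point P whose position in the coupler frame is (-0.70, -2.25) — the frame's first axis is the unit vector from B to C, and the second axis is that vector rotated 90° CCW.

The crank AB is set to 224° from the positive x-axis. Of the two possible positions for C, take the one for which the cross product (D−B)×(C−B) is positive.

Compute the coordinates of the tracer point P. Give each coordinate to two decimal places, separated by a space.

-1.38 -4.31

A=(0,0), D=(8.00,0)
B = A + 3.00·(cos224°, sin224°) = (-2.1580, -2.0840)
|BD| = 10.3696
circle(B,7.00) ∩ circle(D,5.00): a=6.3420, h=2.9629
  candidates: C₊=(3.4592,2.0930) cross=30.724; C₋=(4.6501,-3.7119) cross=-30.724
  mode + wants cross > 0 → take C=(3.4592,2.0930) (cross=30.724)
ex = (C−B)/|BC| = (0.8025,0.5967); ey = (-0.5967,0.8025)
P = B + -0.70·ex + -2.25·ey = (-1.3771,-4.3072)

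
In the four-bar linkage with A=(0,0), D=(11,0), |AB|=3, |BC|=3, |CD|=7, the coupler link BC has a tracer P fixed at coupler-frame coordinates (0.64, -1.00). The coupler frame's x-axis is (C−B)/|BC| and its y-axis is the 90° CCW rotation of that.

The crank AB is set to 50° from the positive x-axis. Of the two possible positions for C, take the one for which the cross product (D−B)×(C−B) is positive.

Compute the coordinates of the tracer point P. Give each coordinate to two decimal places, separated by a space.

2.84 1.54

A=(0,0), D=(11.00,0)
B = A + 3.00·(cos50°, sin50°) = (1.9284, 2.2981)
|BD| = 9.3582
circle(B,3.00) ∩ circle(D,7.00): a=2.5419, h=1.5933
  candidates: C₊=(4.7837,3.2184) cross=14.910; C₋=(4.0012,0.1294) cross=-14.910
  mode + wants cross > 0 → take C=(4.7837,3.2184) (cross=14.910)
ex = (C−B)/|BC| = (0.9518,0.3068); ey = (-0.3068,0.9518)
P = B + 0.64·ex + -1.00·ey = (2.8443,1.5427)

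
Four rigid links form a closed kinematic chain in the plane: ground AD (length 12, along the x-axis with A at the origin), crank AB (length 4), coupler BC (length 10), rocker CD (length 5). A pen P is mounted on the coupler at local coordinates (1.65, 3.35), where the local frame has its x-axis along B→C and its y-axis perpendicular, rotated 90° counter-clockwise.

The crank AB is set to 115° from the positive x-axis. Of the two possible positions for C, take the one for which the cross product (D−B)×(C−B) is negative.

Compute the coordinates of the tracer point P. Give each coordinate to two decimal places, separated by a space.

1.35 5.80

A=(0,0), D=(12.00,0)
B = A + 4.00·(cos115°, sin115°) = (-1.6905, 3.6252)
|BD| = 14.1623
circle(B,10.00) ∩ circle(D,5.00): a=9.7290, h=2.3121
  candidates: C₊=(8.3063,3.3699) cross=32.745; C₋=(7.1226,-1.1003) cross=-32.745
  mode - wants cross < 0 → take C=(7.1226,-1.1003) (cross=-32.745)
ex = (C−B)/|BC| = (0.8813,-0.4726); ey = (0.4726,0.8813)
P = B + 1.65·ex + 3.35·ey = (1.3467,5.7979)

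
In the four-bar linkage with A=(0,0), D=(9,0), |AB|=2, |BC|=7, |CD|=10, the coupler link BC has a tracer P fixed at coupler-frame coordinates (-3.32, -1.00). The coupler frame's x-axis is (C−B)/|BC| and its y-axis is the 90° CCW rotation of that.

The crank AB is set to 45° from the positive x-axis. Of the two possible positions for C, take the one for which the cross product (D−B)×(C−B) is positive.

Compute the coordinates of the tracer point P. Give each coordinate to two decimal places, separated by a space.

A=(0,0), D=(9.00,0)
B = A + 2.00·(cos45°, sin45°) = (1.4142, 1.4142)
|BD| = 7.7165
circle(B,7.00) ∩ circle(D,10.00): a=0.5536, h=6.9781
  candidates: C₊=(3.2373,8.1726) cross=53.846; C₋=(0.6796,-5.5471) cross=-53.846
  mode + wants cross > 0 → take C=(3.2373,8.1726) (cross=53.846)
ex = (C−B)/|BC| = (0.2604,0.9655); ey = (-0.9655,0.2604)
P = B + -3.32·ex + -1.00·ey = (1.5150,-2.0517)

1.52 -2.05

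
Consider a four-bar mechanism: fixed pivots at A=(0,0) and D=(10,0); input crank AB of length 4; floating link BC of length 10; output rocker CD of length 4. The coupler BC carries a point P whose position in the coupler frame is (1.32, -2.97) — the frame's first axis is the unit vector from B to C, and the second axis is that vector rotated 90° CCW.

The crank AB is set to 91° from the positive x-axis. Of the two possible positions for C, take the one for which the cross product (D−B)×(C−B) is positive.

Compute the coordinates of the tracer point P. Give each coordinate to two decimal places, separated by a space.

1.25 1.03

A=(0,0), D=(10.00,0)
B = A + 4.00·(cos91°, sin91°) = (-0.0698, 3.9994)
|BD| = 10.8350
circle(B,10.00) ∩ circle(D,4.00): a=9.2938, h=3.6912
  candidates: C₊=(9.9302,3.9994) cross=39.994; C₋=(7.2052,-2.8617) cross=-39.994
  mode + wants cross > 0 → take C=(9.9302,3.9994) (cross=39.994)
ex = (C−B)/|BC| = (1.0000,-0.0000); ey = (0.0000,1.0000)
P = B + 1.32·ex + -2.97·ey = (1.2502,1.0294)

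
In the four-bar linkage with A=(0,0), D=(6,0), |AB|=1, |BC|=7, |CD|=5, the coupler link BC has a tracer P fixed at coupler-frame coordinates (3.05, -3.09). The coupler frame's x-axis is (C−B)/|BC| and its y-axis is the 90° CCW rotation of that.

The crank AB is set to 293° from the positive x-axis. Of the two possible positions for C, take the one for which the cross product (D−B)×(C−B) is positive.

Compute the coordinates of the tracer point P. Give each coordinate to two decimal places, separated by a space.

A=(0,0), D=(6.00,0)
B = A + 1.00·(cos293°, sin293°) = (0.3907, -0.9205)
|BD| = 5.6843
circle(B,7.00) ∩ circle(D,5.00): a=4.9532, h=4.9463
  candidates: C₊=(4.4776,4.7626) cross=28.116; C₋=(6.0796,-4.9994) cross=-28.116
  mode + wants cross > 0 → take C=(4.4776,4.7626) (cross=28.116)
ex = (C−B)/|BC| = (0.5838,0.8119); ey = (-0.8119,0.5838)
P = B + 3.05·ex + -3.09·ey = (4.6801,-0.2484)

4.68 -0.25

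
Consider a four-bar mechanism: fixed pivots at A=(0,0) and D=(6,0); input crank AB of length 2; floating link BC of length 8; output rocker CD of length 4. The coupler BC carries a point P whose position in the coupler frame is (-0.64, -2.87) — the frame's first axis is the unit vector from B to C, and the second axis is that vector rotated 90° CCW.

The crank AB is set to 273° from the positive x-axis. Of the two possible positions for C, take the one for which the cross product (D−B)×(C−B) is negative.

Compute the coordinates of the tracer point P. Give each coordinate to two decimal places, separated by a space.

-1.06 -4.70

A=(0,0), D=(6.00,0)
B = A + 2.00·(cos273°, sin273°) = (0.1047, -1.9973)
|BD| = 6.2245
circle(B,8.00) ∩ circle(D,4.00): a=6.9680, h=3.9303
  candidates: C₊=(5.4431,3.9610) cross=24.464; C₋=(7.9653,-3.4839) cross=-24.464
  mode - wants cross < 0 → take C=(7.9653,-3.4839) (cross=-24.464)
ex = (C−B)/|BC| = (0.9826,-0.1858); ey = (0.1858,0.9826)
P = B + -0.64·ex + -2.87·ey = (-1.0575,-4.6983)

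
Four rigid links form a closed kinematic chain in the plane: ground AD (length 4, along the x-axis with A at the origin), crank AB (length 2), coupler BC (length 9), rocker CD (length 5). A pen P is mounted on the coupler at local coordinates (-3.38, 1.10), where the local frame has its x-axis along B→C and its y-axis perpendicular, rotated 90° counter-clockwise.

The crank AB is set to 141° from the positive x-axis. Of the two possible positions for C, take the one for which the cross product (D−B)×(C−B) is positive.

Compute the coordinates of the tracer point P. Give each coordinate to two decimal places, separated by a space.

A=(0,0), D=(4.00,0)
B = A + 2.00·(cos141°, sin141°) = (-1.5543, 1.2586)
|BD| = 5.6951
circle(B,9.00) ∩ circle(D,5.00): a=7.7641, h=4.5519
  candidates: C₊=(7.0238,3.9821) cross=25.923; C₋=(5.0118,-4.8966) cross=-25.923
  mode + wants cross > 0 → take C=(7.0238,3.9821) (cross=25.923)
ex = (C−B)/|BC| = (0.9531,0.3026); ey = (-0.3026,0.9531)
P = B + -3.38·ex + 1.10·ey = (-5.1087,1.2843)

-5.11 1.28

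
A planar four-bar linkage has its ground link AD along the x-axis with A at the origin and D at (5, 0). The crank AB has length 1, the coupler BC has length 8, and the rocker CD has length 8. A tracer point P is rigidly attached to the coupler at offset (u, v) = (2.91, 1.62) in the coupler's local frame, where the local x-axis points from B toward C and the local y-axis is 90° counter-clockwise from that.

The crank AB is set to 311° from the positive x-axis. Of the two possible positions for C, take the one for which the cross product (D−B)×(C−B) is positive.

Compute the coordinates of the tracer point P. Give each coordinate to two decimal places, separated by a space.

A=(0,0), D=(5.00,0)
B = A + 1.00·(cos311°, sin311°) = (0.6561, -0.7547)
|BD| = 4.4090
circle(B,8.00) ∩ circle(D,8.00): a=2.2045, h=7.6903
  candidates: C₊=(1.5117,7.1994) cross=33.906; C₋=(4.1444,-7.9541) cross=-33.906
  mode + wants cross > 0 → take C=(1.5117,7.1994) (cross=33.906)
ex = (C−B)/|BC| = (0.1069,0.9943); ey = (-0.9943,0.1069)
P = B + 2.91·ex + 1.62·ey = (-0.6434,2.3119)

-0.64 2.31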